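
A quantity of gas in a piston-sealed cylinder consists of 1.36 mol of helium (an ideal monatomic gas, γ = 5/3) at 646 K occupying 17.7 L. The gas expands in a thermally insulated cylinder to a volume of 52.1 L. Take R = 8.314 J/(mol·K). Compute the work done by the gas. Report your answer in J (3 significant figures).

Adiabatic: TV^(γ−1) = const with γ = 5/3.
T₂ = T₁ (V₁/V₂)^(γ−1) = 646 × (17.7/52.1)^0.667 = 646 × 0.4869 = 314.5 K.
W_by = nCᵥ(T₁ − T₂) = (1.36)(12.47)(646 − 314.5) = 5622 J.

W ≈ 5620 J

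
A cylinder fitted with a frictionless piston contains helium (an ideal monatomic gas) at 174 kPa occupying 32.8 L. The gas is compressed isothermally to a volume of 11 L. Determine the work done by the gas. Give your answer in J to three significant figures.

W ≈ -6240 J

Isothermal: W = nRT ln(V₂/V₁) = P₁V₁ ln(V₂/V₁).
P₁V₁ = (174 kPa)(32.8 L) = 5707 J.
W = 5707 × ln(11/32.8) = 5707 × -1.093
W_by_gas = -6235 J.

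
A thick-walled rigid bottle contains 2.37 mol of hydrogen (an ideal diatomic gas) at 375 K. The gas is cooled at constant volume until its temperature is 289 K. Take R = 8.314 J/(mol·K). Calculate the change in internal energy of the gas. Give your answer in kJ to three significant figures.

ΔU ≈ -4.24 kJ

Constant volume ⇒ W = 0, so Q = ΔU = nCᵥΔT with Cᵥ = 5R/2 = 20.79 J/(mol·K).
ΔU = (2.37)(20.79)(289 − 375) = -4236 J.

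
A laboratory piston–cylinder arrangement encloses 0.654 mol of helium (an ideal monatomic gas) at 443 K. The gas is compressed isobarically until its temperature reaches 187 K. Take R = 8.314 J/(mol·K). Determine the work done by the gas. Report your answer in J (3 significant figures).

Isobaric: W = P ΔV = nR ΔT.
W = (0.654)(8.314)(187 − 443) = -1392 J.

W ≈ -1390 J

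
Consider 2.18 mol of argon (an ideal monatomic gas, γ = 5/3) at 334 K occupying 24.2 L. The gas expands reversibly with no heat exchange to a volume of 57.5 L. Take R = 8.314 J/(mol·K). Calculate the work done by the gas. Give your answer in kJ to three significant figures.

W ≈ 3.98 kJ

Adiabatic: TV^(γ−1) = const with γ = 5/3.
T₂ = T₁ (V₁/V₂)^(γ−1) = 334 × (24.2/57.5)^0.667 = 334 × 0.5616 = 187.6 K.
W_by = nCᵥ(T₁ − T₂) = (2.18)(12.47)(334 − 187.6) = 3981 J.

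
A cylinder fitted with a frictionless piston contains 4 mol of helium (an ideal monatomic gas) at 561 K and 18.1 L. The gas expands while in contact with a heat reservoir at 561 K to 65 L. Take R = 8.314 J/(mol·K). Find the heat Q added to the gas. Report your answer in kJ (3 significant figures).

Q ≈ 23.9 kJ

Isothermal ⇒ ΔU = 0, so Q = W = nRT ln(V₂/V₁).
Q = (4)(8.314)(561) ln(65/18.1) = 18657 × 1.278 = 23852 J.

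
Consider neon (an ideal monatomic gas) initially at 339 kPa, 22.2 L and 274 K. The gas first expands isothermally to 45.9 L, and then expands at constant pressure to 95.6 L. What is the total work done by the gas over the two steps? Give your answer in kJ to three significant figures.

W_total ≈ 13.6 kJ

Step 1 (isothermal): W = P₁V₁ ln(V₂/V₁) = (7526) ln(45.9/22.2) = 5467 J.
After step 1: P = 164 kPa, V = 45.9 L, T = 274 K.
Step 2 (isobaric): W = PΔV = (164 kPa)(95.6 − 45.9 L) = 8149 J.
W_total = 5467 + 8149 = 13615 J.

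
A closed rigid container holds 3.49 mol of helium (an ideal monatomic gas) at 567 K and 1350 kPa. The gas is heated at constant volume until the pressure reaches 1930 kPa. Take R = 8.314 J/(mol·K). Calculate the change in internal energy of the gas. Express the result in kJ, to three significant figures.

ΔU ≈ 10.6 kJ

Constant volume ⇒ W = 0, so Q = ΔU = nCᵥΔT with Cᵥ = 3R/2 = 12.47 J/(mol·K).
At constant V, T₂/T₁ = P₂/P₁ ⇒ ΔT = T₁(P₂/P₁ − 1) = 567·(1930/1350 − 1) = 243.6 K.
ΔU = (3.49)(12.47)(243.6) = 10602 J.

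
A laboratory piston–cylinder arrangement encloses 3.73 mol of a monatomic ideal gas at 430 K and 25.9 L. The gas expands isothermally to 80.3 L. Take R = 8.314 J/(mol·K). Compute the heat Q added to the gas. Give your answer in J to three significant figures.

Q ≈ 15100 J

Isothermal ⇒ ΔU = 0, so Q = W = nRT ln(V₂/V₁).
Q = (3.73)(8.314)(430) ln(80.3/25.9) = 13335 × 1.132 = 15089 J.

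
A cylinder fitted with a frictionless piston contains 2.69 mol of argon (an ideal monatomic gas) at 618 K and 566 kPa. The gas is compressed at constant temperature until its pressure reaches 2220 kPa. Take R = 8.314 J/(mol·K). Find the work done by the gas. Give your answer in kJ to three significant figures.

W ≈ -18.9 kJ

Isothermal process: W = nRT ln(V₂/V₁) = nRT ln(P₁/P₂).
W = (2.69)(8.314)(618) × ln(566/2220)
  = 13821 × ln(0.255) = 13821 × -1.367
W_by_gas = -18889 J.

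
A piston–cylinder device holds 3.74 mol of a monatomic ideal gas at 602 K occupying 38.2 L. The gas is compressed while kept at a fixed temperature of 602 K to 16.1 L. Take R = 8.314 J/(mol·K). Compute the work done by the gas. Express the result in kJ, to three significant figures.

W ≈ -16.2 kJ

Isothermal: W = nRT ln(V₂/V₁).
W = (3.74)(8.314)(602) × ln(16.1/38.2)
  = 18719 × -0.864
W_by_gas = -16173 J.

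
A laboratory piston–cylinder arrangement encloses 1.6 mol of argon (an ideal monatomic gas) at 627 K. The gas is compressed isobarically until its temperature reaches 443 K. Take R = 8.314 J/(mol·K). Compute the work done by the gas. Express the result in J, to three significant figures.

W ≈ -2450 J

Isobaric: W = P ΔV = nR ΔT.
W = (1.6)(8.314)(443 − 627) = -2448 J.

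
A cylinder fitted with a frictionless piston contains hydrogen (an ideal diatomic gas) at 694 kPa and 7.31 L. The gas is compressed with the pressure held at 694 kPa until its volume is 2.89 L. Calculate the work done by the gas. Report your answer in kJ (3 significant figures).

Isobaric: W = P ΔV.
W = (694 kPa)(2.89 − 7.31 L) = (694)(-4.42) = -3067 J.

W ≈ -3.07 kJ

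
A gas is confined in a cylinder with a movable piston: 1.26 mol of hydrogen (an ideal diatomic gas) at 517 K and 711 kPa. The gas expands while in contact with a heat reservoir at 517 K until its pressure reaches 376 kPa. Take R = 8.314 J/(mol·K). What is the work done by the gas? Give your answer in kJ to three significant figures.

Isothermal process: W = nRT ln(V₂/V₁) = nRT ln(P₁/P₂).
W = (1.26)(8.314)(517) × ln(711/376)
  = 5416 × ln(1.891) = 5416 × 0.6371
W_by_gas = 3450 J.

W ≈ 3.45 kJ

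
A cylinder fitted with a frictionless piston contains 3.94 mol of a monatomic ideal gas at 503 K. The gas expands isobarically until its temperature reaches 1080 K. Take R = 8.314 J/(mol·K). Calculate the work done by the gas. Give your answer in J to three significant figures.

Isobaric: W = P ΔV = nR ΔT.
W = (3.94)(8.314)(1080 − 503) = 18901 J.

W ≈ 18900 J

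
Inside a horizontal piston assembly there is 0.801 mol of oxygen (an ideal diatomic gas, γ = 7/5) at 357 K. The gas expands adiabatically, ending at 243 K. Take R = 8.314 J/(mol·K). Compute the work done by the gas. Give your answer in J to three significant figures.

W ≈ 1900 J

Adiabatic ⇒ Q = 0, so W_by = −ΔU = nCᵥ(T₁ − T₂).
Cᵥ = 5R/2 = 20.79 J/(mol·K).
W = (0.801)(20.79)(357 − 243) = 1898 J.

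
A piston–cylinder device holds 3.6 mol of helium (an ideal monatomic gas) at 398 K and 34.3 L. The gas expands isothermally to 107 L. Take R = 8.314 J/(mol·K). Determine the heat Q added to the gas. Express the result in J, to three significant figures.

Isothermal ⇒ ΔU = 0, so Q = W = nRT ln(V₂/V₁).
Q = (3.6)(8.314)(398) ln(107/34.3) = 11912 × 1.138 = 13552 J.

Q ≈ 13600 J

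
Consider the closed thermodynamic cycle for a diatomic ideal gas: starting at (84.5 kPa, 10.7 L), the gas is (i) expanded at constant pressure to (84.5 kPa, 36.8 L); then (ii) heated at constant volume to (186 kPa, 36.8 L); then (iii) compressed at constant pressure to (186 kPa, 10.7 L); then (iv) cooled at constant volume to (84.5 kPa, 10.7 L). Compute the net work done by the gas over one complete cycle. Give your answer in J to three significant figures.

W_net ≈ -2650 J

Constant-volume legs do no work.
W(i) = (84.5)(36.8 − 10.7) = 2205 J; W(iii) = (186)(10.7 − 36.8) = -4855 J.
W_net = 2205 − 4855 = -2649 J (the counter-clockwise enclosed area).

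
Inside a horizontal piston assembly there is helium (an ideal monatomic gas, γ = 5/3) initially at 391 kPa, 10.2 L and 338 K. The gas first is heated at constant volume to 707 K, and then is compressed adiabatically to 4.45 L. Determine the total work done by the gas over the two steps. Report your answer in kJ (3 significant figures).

Step 1 (isochoric): W = 0 (constant volume).
After step 1: P = 817.9 kPa (V unchanged).
Step 2 (adiabatic): W = (P₁V₁ − P₂V₂)/(γ−1) = (8342 − 14502)/0.667 = -9240 J.
W_total = 0 − 9240 = -9240 J.

W_total ≈ -9.24 kJ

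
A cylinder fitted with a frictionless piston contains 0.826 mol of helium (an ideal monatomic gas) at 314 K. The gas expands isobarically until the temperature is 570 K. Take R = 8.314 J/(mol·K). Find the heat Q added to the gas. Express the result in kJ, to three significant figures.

Isobaric: W = nRΔT = (0.826)(8.314)(256) = 1758 J.
ΔU = nCᵥΔT with Cᵥ = 3R/2: ΔU = (0.826)(12.47)(256) = 2637 J.
Q = ΔU + W = 2637 + 1758 = 4395 J.

Q ≈ 4.40 kJ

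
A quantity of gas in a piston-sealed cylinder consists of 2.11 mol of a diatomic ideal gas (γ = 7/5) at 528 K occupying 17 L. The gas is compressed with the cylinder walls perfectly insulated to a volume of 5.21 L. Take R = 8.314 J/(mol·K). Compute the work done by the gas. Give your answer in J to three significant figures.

Adiabatic: TV^(γ−1) = const with γ = 7/5.
T₂ = T₁ (V₁/V₂)^(γ−1) = 528 × (17/5.21)^0.4 = 528 × 1.605 = 847.4 K.
W_by = nCᵥ(T₁ − T₂) = (2.11)(20.79)(528 − 847.4) = -14007 J.

W ≈ -14000 J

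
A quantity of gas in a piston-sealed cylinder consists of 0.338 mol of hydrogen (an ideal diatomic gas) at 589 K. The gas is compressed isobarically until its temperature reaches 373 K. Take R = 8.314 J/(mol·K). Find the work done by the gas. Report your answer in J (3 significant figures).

Isobaric: W = P ΔV = nR ΔT.
W = (0.338)(8.314)(373 − 589) = -607 J.

W ≈ -607 J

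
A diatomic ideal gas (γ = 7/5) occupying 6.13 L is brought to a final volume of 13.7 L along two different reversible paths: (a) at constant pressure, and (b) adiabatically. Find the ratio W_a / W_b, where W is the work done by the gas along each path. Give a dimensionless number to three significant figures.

Path (a) isobaric: W = P₁(V₂ − V₁) → W_a/(P₁V₁) = 1.235.
Path (b) adiabatic: W = P₁V₁(1 − (V₁/V₂)^(γ−1))/(γ−1) → W_b/(P₁V₁) = 0.6877.
W_a / W_b = 1.235 / 0.6877 = 1.796.

W_a / W_b ≈ 1.80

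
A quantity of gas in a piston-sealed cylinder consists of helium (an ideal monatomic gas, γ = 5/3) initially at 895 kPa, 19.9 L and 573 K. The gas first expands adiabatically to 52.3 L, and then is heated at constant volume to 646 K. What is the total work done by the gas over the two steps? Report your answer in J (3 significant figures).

W_total ≈ 12700 J

Step 1 (adiabatic): W = (P₁V₁ − P₂V₂)/(γ−1) = (17810 − 9352)/0.667 = 12688 J.
Step 2 (isochoric): W = 0 (constant volume).
W_total = 12688 + 0 = 12688 J.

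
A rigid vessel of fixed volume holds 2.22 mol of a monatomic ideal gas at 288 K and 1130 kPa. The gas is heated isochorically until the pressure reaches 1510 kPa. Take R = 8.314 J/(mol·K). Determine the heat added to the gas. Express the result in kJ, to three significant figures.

Constant volume ⇒ W = 0, so Q = ΔU = nCᵥΔT with Cᵥ = 3R/2 = 12.47 J/(mol·K).
At constant V, T₂/T₁ = P₂/P₁ ⇒ ΔT = T₁(P₂/P₁ − 1) = 288·(1510/1130 − 1) = 96.85 K.
ΔU = (2.22)(12.47)(96.85) = 2681 J.

Q ≈ 2.68 kJ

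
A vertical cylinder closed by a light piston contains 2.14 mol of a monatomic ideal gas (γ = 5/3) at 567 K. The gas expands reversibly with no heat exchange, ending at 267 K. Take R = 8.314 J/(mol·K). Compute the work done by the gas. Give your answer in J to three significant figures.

W ≈ 8010 J

Adiabatic ⇒ Q = 0, so W_by = −ΔU = nCᵥ(T₁ − T₂).
Cᵥ = 3R/2 = 12.47 J/(mol·K).
W = (2.14)(12.47)(567 − 267) = 8006 J.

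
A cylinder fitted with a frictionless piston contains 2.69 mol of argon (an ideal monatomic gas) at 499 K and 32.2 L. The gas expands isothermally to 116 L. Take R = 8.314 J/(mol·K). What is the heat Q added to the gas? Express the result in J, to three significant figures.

Q ≈ 14300 J

Isothermal ⇒ ΔU = 0, so Q = W = nRT ln(V₂/V₁).
Q = (2.69)(8.314)(499) ln(116/32.2) = 11160 × 1.282 = 14303 J.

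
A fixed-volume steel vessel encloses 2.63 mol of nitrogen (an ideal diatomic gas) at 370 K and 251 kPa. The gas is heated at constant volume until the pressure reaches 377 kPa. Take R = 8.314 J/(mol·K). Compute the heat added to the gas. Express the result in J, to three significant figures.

Constant volume ⇒ W = 0, so Q = ΔU = nCᵥΔT with Cᵥ = 5R/2 = 20.79 J/(mol·K).
At constant V, T₂/T₁ = P₂/P₁ ⇒ ΔT = T₁(P₂/P₁ − 1) = 370·(377/251 − 1) = 185.7 K.
ΔU = (2.63)(20.79)(185.7) = 10153 J.

Q ≈ 10200 J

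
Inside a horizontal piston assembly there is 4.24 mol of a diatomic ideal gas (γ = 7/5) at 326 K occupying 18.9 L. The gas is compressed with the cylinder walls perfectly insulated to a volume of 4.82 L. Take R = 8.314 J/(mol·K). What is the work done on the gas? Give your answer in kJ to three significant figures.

Adiabatic: TV^(γ−1) = const with γ = 7/5.
T₂ = T₁ (V₁/V₂)^(γ−1) = 326 × (18.9/4.82)^0.4 = 326 × 1.727 = 563.1 K.
W_by = nCᵥ(T₁ − T₂) = (4.24)(20.79)(326 − 563.1) = -20895 J.
Work on gas = −W_by = 20895 J.

W ≈ 20.9 kJ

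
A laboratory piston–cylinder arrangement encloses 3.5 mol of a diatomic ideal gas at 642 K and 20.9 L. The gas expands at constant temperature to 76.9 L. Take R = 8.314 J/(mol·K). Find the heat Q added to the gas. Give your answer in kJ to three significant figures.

Isothermal ⇒ ΔU = 0, so Q = W = nRT ln(V₂/V₁).
Q = (3.5)(8.314)(642) ln(76.9/20.9) = 18682 × 1.303 = 24338 J.

Q ≈ 24.3 kJ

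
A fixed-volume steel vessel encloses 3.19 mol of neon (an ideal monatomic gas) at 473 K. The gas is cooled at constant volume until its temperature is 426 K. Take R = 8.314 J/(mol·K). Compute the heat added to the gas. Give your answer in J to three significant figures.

Q ≈ -1870 J

Constant volume ⇒ W = 0, so Q = ΔU = nCᵥΔT with Cᵥ = 3R/2 = 12.47 J/(mol·K).
ΔU = (3.19)(12.47)(426 − 473) = -1870 J.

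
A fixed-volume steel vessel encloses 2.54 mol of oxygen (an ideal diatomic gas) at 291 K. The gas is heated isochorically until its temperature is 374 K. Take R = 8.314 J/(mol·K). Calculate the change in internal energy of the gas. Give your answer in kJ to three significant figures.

Constant volume ⇒ W = 0, so Q = ΔU = nCᵥΔT with Cᵥ = 5R/2 = 20.79 J/(mol·K).
ΔU = (2.54)(20.79)(374 − 291) = 4382 J.

ΔU ≈ 4.38 kJ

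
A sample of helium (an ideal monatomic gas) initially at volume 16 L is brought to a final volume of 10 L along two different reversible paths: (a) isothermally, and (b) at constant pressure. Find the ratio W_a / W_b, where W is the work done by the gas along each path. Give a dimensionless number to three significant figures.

Path (a) isothermal: W = P₁V₁ ln(V₂/V₁) → W_a/(P₁V₁) = -0.47.
Path (b) isobaric: W = P₁(V₂ − V₁) → W_b/(P₁V₁) = -0.375.
W_a / W_b = -0.47 / -0.375 = 1.253.

W_a / W_b ≈ 1.25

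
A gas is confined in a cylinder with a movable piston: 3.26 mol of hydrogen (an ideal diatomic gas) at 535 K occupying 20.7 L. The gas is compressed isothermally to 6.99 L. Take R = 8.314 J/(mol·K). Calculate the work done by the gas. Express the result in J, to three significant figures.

Isothermal: W = nRT ln(V₂/V₁).
W = (3.26)(8.314)(535) × ln(6.99/20.7)
  = 14500 × -1.086
W_by_gas = -15742 J.

W ≈ -15700 J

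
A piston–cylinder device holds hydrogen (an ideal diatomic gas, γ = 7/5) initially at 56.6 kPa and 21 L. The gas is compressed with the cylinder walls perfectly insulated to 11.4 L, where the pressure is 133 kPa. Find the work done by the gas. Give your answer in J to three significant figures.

Adiabatic: W = (P₁V₁ − P₂V₂)/(γ − 1) with γ = 7/5.
P₁V₁ = 1189 J, P₂V₂ = 1516 J.
W = (1189 − 1516) / 0.4 = -819 J.

W ≈ -819 J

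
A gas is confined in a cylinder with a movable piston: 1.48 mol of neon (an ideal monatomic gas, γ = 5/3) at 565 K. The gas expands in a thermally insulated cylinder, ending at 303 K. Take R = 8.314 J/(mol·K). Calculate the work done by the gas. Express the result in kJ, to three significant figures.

Adiabatic ⇒ Q = 0, so W_by = −ΔU = nCᵥ(T₁ − T₂).
Cᵥ = 3R/2 = 12.47 J/(mol·K).
W = (1.48)(12.47)(565 − 303) = 4836 J.

W ≈ 4.84 kJ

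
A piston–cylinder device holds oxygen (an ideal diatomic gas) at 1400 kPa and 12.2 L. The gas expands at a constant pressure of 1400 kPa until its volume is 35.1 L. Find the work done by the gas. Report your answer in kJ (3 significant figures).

W ≈ 32.1 kJ

Isobaric: W = P ΔV.
W = (1400 kPa)(35.1 − 12.2 L) = (1400)(22.9) = 32060 J.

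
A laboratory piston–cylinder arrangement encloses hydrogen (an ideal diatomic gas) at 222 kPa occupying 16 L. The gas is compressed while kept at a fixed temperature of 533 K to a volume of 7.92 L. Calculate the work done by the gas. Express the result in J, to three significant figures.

W ≈ -2500 J

Isothermal: W = nRT ln(V₂/V₁) = P₁V₁ ln(V₂/V₁).
P₁V₁ = (222 kPa)(16 L) = 3552 J.
W = 3552 × ln(7.92/16) = 3552 × -0.7032
W_by_gas = -2498 J.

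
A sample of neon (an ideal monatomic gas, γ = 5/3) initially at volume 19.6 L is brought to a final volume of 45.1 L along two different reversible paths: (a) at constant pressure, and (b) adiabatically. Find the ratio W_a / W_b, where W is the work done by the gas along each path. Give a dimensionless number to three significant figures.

Path (a) isobaric: W = P₁(V₂ − V₁) → W_a/(P₁V₁) = 1.301.
Path (b) adiabatic: W = P₁V₁(1 − (V₁/V₂)^(γ−1))/(γ−1) → W_b/(P₁V₁) = 0.6394.
W_a / W_b = 1.301 / 0.6394 = 2.035.

W_a / W_b ≈ 2.03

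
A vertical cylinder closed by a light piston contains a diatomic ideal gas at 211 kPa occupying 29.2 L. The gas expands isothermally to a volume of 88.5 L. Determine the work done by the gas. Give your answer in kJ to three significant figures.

W ≈ 6.83 kJ

Isothermal: W = nRT ln(V₂/V₁) = P₁V₁ ln(V₂/V₁).
P₁V₁ = (211 kPa)(29.2 L) = 6161 J.
W = 6161 × ln(88.5/29.2) = 6161 × 1.109
W_by_gas = 6832 J.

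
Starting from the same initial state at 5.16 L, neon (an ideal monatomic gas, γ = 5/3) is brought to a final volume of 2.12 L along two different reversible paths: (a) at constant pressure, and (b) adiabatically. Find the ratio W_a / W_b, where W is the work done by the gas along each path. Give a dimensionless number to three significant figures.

Path (a) isobaric: W = P₁(V₂ − V₁) → W_a/(P₁V₁) = -0.5891.
Path (b) adiabatic: W = P₁V₁(1 − (V₁/V₂)^(γ−1))/(γ−1) → W_b/(P₁V₁) = -1.214.
W_a / W_b = -0.5891 / -1.214 = 0.4852.

W_a / W_b ≈ 0.485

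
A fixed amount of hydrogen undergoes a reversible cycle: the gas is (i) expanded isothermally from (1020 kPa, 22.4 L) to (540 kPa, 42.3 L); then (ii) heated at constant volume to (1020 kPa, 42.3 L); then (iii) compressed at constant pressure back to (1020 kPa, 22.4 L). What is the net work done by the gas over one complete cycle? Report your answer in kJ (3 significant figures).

Leg (i): W = PᵢVᵢ ln(V_f/Vᵢ) = (22848) ln(42.3/22.4) = 14525 J.
Leg (ii): W = 0.
Leg (iii): W = PΔV = (1020)(22.4 − 42.3) = -20298 J.
W_net = 14525 − 20298 = -5773 J.

W_net ≈ -5.77 kJ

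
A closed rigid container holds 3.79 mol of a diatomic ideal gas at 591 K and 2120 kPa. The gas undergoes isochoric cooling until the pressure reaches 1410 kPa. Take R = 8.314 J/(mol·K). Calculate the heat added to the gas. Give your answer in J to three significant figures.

Q ≈ -15600 J

Constant volume ⇒ W = 0, so Q = ΔU = nCᵥΔT with Cᵥ = 5R/2 = 20.79 J/(mol·K).
At constant V, T₂/T₁ = P₂/P₁ ⇒ ΔT = T₁(P₂/P₁ − 1) = 591·(1410/2120 − 1) = -197.9 K.
ΔU = (3.79)(20.79)(-197.9) = -15592 J.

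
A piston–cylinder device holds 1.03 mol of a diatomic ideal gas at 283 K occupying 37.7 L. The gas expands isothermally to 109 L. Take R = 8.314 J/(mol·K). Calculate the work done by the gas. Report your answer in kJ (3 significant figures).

W ≈ 2.57 kJ

Isothermal: W = nRT ln(V₂/V₁).
W = (1.03)(8.314)(283) × ln(109/37.7)
  = 2423 × 1.062
W_by_gas = 2573 J.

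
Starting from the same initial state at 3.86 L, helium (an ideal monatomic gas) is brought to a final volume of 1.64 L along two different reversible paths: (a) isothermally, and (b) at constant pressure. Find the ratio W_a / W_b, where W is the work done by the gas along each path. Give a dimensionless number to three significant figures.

Path (a) isothermal: W = P₁V₁ ln(V₂/V₁) → W_a/(P₁V₁) = -0.856.
Path (b) isobaric: W = P₁(V₂ − V₁) → W_b/(P₁V₁) = -0.5751.
W_a / W_b = -0.856 / -0.5751 = 1.488.

W_a / W_b ≈ 1.49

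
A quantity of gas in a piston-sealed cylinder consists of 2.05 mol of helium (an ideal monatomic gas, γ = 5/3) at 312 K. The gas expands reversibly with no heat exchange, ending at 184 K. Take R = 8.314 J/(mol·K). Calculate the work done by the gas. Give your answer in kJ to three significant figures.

W ≈ 3.27 kJ

Adiabatic ⇒ Q = 0, so W_by = −ΔU = nCᵥ(T₁ − T₂).
Cᵥ = 3R/2 = 12.47 J/(mol·K).
W = (2.05)(12.47)(312 − 184) = 3272 J.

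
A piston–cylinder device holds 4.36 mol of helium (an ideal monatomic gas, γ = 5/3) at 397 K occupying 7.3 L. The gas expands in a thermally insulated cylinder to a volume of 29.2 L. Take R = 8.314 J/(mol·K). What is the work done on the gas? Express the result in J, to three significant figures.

W ≈ -13000 J

Adiabatic: TV^(γ−1) = const with γ = 5/3.
T₂ = T₁ (V₁/V₂)^(γ−1) = 397 × (7.3/29.2)^0.667 = 397 × 0.3969 = 157.5 K.
W_by = nCᵥ(T₁ − T₂) = (4.36)(12.47)(397 − 157.5) = 13020 J.
Work on gas = −W_by = -13020 J.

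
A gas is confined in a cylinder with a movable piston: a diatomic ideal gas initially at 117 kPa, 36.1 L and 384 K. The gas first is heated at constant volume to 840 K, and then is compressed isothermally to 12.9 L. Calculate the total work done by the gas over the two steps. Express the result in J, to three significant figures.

Step 1 (isochoric): W = 0 (constant volume).
After step 1: P = 255.9 kPa (V unchanged).
Step 2 (isothermal): W = P₁V₁ ln(V₂/V₁) = (9239) ln(12.9/36.1) = -9508 J.
W_total = 0 − 9508 = -9508 J.

W_total ≈ -9510 J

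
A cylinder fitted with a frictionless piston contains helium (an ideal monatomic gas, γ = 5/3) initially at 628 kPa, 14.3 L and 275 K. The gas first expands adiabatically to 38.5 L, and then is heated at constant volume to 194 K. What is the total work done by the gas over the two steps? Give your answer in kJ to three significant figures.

W_total ≈ 6.51 kJ

Step 1 (adiabatic): W = (P₁V₁ − P₂V₂)/(γ−1) = (8980 − 4640)/0.667 = 6510 J.
Step 2 (isochoric): W = 0 (constant volume).
W_total = 6510 + 0 = 6510 J.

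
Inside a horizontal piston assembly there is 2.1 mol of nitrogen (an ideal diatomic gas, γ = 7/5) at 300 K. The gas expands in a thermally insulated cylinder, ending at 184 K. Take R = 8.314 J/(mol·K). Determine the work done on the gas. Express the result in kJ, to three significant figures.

W ≈ -5.06 kJ

Adiabatic ⇒ Q = 0, so W_by = −ΔU = nCᵥ(T₁ − T₂).
Cᵥ = 5R/2 = 20.79 J/(mol·K).
W = (2.1)(20.79)(300 − 184) = 5063 J.
Work on gas = −W_by = -5063 J.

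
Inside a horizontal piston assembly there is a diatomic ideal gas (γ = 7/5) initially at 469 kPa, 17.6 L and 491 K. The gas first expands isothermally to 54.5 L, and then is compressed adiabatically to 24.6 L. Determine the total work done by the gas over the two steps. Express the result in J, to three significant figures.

Step 1 (isothermal): W = P₁V₁ ln(V₂/V₁) = (8254) ln(54.5/17.6) = 9330 J.
After step 1: P = 151.5 kPa, V = 54.5 L, T = 491 K.
Step 2 (adiabatic): W = (P₁V₁ − P₂V₂)/(γ−1) = (8254 − 11347)/0.4 = -7731 J.
W_total = 9330 − 7731 = 1599 J.

W_total ≈ 1600 J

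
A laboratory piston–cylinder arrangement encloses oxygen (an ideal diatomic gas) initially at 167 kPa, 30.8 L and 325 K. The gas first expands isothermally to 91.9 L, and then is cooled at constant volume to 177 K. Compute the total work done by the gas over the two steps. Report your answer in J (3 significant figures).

Step 1 (isothermal): W = P₁V₁ ln(V₂/V₁) = (5144) ln(91.9/30.8) = 5623 J.
Step 2 (isochoric): W = 0 (constant volume).
W_total = 5623 + 0 = 5623 J.

W_total ≈ 5620 J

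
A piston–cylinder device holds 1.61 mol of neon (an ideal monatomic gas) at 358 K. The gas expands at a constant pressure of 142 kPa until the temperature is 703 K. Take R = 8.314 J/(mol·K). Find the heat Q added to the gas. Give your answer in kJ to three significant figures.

Isobaric: W = nRΔT = (1.61)(8.314)(345) = 4618 J.
ΔU = nCᵥΔT with Cᵥ = 3R/2: ΔU = (1.61)(12.47)(345) = 6927 J.
Q = ΔU + W = 6927 + 4618 = 11545 J.

Q ≈ 11.5 kJ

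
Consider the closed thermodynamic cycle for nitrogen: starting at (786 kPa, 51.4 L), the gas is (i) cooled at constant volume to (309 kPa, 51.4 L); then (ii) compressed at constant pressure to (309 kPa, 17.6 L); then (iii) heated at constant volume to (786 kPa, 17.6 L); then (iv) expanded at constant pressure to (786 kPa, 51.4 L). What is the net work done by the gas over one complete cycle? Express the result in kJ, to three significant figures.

Constant-volume legs do no work.
W(ii) = (309)(17.6 − 51.4) = -10444 J; W(iv) = (786)(51.4 − 17.6) = 26567 J.
W_net = -10444 + 26567 = 16123 J (the clockwise enclosed area).

W_net ≈ 16.1 kJ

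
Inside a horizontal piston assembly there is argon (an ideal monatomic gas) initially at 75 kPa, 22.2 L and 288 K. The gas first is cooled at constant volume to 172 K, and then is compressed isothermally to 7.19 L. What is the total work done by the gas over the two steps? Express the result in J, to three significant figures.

W_total ≈ -1120 J

Step 1 (isochoric): W = 0 (constant volume).
After step 1: P = 44.79 kPa (V unchanged).
Step 2 (isothermal): W = P₁V₁ ln(V₂/V₁) = (994.4) ln(7.19/22.2) = -1121 J.
W_total = 0 − 1121 = -1121 J.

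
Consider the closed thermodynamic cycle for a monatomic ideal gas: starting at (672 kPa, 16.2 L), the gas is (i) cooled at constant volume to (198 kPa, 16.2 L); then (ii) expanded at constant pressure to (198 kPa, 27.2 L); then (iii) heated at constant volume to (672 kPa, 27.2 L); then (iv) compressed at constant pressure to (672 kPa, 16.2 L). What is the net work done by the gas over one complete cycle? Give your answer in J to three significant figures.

W_net ≈ -5210 J

Constant-volume legs do no work.
W(ii) = (198)(27.2 − 16.2) = 2178 J; W(iv) = (672)(16.2 − 27.2) = -7392 J.
W_net = 2178 − 7392 = -5214 J (the counter-clockwise enclosed area).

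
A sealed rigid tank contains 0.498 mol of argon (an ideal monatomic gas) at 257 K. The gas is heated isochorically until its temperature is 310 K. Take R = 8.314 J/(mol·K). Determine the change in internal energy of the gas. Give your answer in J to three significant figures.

ΔU ≈ 329 J

Constant volume ⇒ W = 0, so Q = ΔU = nCᵥΔT with Cᵥ = 3R/2 = 12.47 J/(mol·K).
ΔU = (0.498)(12.47)(310 − 257) = 329.2 J.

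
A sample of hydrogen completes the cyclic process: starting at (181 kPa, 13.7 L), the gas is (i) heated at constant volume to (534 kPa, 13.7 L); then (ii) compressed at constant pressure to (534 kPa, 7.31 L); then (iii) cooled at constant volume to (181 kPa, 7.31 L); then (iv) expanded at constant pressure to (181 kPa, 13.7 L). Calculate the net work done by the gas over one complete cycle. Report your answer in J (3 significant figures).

Constant-volume legs do no work.
W(ii) = (534)(7.31 − 13.7) = -3412 J; W(iv) = (181)(13.7 − 7.31) = 1157 J.
W_net = -3412 + 1157 = -2256 J (the counter-clockwise enclosed area).

W_net ≈ -2260 J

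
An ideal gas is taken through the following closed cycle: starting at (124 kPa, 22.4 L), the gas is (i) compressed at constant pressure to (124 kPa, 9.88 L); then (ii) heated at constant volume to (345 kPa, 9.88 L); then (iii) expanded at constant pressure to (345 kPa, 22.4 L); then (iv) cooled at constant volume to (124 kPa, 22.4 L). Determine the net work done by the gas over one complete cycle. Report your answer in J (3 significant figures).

W_net ≈ 2770 J

Constant-volume legs do no work.
W(i) = (124)(9.88 − 22.4) = -1552 J; W(iii) = (345)(22.4 − 9.88) = 4319 J.
W_net = -1552 + 4319 = 2767 J (the clockwise enclosed area).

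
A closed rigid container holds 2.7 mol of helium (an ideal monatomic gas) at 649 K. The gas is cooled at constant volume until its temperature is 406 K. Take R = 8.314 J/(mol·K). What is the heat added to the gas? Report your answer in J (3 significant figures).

Q ≈ -8180 J

Constant volume ⇒ W = 0, so Q = ΔU = nCᵥΔT with Cᵥ = 3R/2 = 12.47 J/(mol·K).
ΔU = (2.7)(12.47)(406 − 649) = -8182 J.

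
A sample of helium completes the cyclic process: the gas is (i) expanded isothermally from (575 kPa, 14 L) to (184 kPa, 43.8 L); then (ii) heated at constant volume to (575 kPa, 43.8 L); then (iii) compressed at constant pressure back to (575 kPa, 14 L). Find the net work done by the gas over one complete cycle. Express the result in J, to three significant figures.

W_net ≈ -7950 J

Leg (i): W = PᵢVᵢ ln(V_f/Vᵢ) = (8050) ln(43.8/14) = 9182 J.
Leg (ii): W = 0.
Leg (iii): W = PΔV = (575)(14 − 43.8) = -17135 J.
W_net = 9182 − 17135 = -7953 J.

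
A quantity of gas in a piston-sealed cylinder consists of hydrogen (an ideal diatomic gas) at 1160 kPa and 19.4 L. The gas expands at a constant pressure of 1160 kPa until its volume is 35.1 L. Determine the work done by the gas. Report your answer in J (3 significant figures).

Isobaric: W = P ΔV.
W = (1160 kPa)(35.1 − 19.4 L) = (1160)(15.7) = 18212 J.

W ≈ 18200 J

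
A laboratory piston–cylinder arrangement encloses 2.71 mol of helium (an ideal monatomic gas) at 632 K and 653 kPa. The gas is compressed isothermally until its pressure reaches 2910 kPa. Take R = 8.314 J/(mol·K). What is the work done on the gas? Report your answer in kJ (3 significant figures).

Isothermal process: W = nRT ln(V₂/V₁) = nRT ln(P₁/P₂).
W = (2.71)(8.314)(632) × ln(653/2910)
  = 14240 × ln(0.2244) = 14240 × -1.494
W_by_gas = -21279 J; work on gas = −W_by = 21279 J.

W ≈ 21.3 kJ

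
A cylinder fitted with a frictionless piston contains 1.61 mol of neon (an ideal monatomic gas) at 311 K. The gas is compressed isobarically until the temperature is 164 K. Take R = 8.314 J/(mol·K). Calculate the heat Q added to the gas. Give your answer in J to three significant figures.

Q ≈ -4920 J

Isobaric: W = nRΔT = (1.61)(8.314)(-147) = -1968 J.
ΔU = nCᵥΔT with Cᵥ = 3R/2: ΔU = (1.61)(12.47)(-147) = -2952 J.
Q = ΔU + W = -2952 − 1968 = -4919 J.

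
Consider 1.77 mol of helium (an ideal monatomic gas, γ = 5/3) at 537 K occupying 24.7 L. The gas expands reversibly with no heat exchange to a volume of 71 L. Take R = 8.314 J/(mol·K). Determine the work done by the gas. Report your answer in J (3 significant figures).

Adiabatic: TV^(γ−1) = const with γ = 5/3.
T₂ = T₁ (V₁/V₂)^(γ−1) = 537 × (24.7/71)^0.667 = 537 × 0.4946 = 265.6 K.
W_by = nCᵥ(T₁ − T₂) = (1.77)(12.47)(537 − 265.6) = 5990 J.

W ≈ 5990 J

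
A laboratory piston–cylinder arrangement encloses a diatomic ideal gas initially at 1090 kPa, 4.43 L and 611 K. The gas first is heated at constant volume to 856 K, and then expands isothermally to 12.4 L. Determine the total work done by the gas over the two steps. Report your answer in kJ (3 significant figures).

Step 1 (isochoric): W = 0 (constant volume).
After step 1: P = 1527 kPa (V unchanged).
Step 2 (isothermal): W = P₁V₁ ln(V₂/V₁) = (6765) ln(12.4/4.43) = 6963 J.
W_total = 0 + 6963 = 6963 J.

W_total ≈ 6.96 kJ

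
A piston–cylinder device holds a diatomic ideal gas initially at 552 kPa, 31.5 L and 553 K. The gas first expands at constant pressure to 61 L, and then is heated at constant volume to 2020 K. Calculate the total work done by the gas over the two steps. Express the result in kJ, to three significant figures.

Step 1 (isobaric): W = PΔV = (552 kPa)(61 − 31.5 L) = 16284 J.
Step 2 (isochoric): W = 0 (constant volume).
W_total = 16284 + 0 = 16284 J.

W_total ≈ 16.3 kJ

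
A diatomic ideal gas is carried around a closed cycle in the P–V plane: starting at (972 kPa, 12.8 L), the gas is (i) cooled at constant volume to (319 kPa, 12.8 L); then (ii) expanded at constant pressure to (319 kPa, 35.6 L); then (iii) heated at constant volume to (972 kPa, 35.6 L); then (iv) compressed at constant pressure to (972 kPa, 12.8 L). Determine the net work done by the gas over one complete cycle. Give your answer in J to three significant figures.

Constant-volume legs do no work.
W(ii) = (319)(35.6 − 12.8) = 7273 J; W(iv) = (972)(12.8 − 35.6) = -22162 J.
W_net = 7273 − 22162 = -14888 J (the counter-clockwise enclosed area).

W_net ≈ -14900 J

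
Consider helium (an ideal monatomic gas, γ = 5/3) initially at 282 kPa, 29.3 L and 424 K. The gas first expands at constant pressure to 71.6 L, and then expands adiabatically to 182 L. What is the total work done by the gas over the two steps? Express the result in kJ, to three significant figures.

Step 1 (isobaric): W = PΔV = (282 kPa)(71.6 − 29.3 L) = 11929 J.
After step 1: P = 282 kPa, V = 71.6 L, T = 1036 K.
Step 2 (adiabatic): W = (P₁V₁ − P₂V₂)/(γ−1) = (20191 − 10841)/0.667 = 14026 J.
W_total = 11929 + 14026 = 25954 J.

W_total ≈ 26.0 kJ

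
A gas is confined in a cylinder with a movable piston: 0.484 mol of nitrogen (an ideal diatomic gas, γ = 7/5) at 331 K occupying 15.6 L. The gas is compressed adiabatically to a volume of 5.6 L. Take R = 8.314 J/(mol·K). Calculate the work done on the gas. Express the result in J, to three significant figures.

W ≈ 1690 J

Adiabatic: TV^(γ−1) = const with γ = 7/5.
T₂ = T₁ (V₁/V₂)^(γ−1) = 331 × (15.6/5.6)^0.4 = 331 × 1.507 = 498.7 K.
W_by = nCᵥ(T₁ − T₂) = (0.484)(20.79)(331 − 498.7) = -1687 J.
Work on gas = −W_by = 1687 J.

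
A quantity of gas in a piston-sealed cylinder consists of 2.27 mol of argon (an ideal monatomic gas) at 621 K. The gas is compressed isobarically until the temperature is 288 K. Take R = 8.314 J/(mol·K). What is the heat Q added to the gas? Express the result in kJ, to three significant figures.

Q ≈ -15.7 kJ

Isobaric: W = nRΔT = (2.27)(8.314)(-333) = -6285 J.
ΔU = nCᵥΔT with Cᵥ = 3R/2: ΔU = (2.27)(12.47)(-333) = -9427 J.
Q = ΔU + W = -9427 − 6285 = -15712 J.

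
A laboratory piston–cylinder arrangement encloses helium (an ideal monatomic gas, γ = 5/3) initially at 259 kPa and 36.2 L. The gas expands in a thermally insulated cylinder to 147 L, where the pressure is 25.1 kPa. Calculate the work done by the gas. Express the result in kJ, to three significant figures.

W ≈ 8.53 kJ

Adiabatic: W = (P₁V₁ − P₂V₂)/(γ − 1) with γ = 5/3.
P₁V₁ = 9376 J, P₂V₂ = 3690 J.
W = (9376 − 3690) / 0.6667 = 8529 J.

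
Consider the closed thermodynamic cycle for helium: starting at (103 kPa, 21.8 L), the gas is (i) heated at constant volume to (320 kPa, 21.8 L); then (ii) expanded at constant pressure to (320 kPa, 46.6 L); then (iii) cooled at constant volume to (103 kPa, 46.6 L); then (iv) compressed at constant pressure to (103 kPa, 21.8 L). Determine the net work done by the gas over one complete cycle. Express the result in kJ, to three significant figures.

Constant-volume legs do no work.
W(ii) = (320)(46.6 − 21.8) = 7936 J; W(iv) = (103)(21.8 − 46.6) = -2554 J.
W_net = 7936 − 2554 = 5382 J (the clockwise enclosed area).

W_net ≈ 5.38 kJ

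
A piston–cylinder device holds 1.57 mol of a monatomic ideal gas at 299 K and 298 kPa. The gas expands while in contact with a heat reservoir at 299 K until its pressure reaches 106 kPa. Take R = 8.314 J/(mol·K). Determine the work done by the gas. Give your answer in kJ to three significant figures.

Isothermal process: W = nRT ln(V₂/V₁) = nRT ln(P₁/P₂).
W = (1.57)(8.314)(299) × ln(298/106)
  = 3903 × ln(2.811) = 3903 × 1.034
W_by_gas = 4034 J.

W ≈ 4.03 kJ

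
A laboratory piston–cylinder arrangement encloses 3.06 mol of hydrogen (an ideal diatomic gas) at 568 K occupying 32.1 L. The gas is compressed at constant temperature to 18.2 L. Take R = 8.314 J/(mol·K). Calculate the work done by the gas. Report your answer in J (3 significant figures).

W ≈ -8200 J

Isothermal: W = nRT ln(V₂/V₁).
W = (3.06)(8.314)(568) × ln(18.2/32.1)
  = 14450 × -0.5674
W_by_gas = -8200 J.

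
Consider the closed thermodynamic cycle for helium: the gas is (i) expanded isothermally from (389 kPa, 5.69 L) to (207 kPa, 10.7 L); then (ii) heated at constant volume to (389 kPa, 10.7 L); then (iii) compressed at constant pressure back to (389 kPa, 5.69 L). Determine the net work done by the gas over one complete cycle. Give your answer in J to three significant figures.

W_net ≈ -551 J

Leg (i): W = PᵢVᵢ ln(V_f/Vᵢ) = (2213) ln(10.7/5.69) = 1398 J.
Leg (ii): W = 0.
Leg (iii): W = PΔV = (389)(5.69 − 10.7) = -1949 J.
W_net = 1398 − 1949 = -551 J.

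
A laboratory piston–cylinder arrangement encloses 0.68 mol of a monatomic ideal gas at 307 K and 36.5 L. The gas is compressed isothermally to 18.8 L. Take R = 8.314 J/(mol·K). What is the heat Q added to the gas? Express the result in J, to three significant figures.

Isothermal ⇒ ΔU = 0, so Q = W = nRT ln(V₂/V₁).
Q = (0.68)(8.314)(307) ln(18.8/36.5) = 1736 × -0.6635 = -1152 J.

Q ≈ -1150 J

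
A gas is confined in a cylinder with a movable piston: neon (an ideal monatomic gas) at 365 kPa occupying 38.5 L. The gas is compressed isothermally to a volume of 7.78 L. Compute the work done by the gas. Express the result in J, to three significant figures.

Isothermal: W = nRT ln(V₂/V₁) = P₁V₁ ln(V₂/V₁).
P₁V₁ = (365 kPa)(38.5 L) = 14052 J.
W = 14052 × ln(7.78/38.5) = 14052 × -1.599
W_by_gas = -22471 J.

W ≈ -22500 J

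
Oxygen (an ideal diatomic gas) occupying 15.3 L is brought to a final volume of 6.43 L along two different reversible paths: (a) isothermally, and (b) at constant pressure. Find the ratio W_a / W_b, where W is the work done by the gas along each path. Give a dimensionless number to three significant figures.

Path (a) isothermal: W = P₁V₁ ln(V₂/V₁) → W_a/(P₁V₁) = -0.8669.
Path (b) isobaric: W = P₁(V₂ − V₁) → W_b/(P₁V₁) = -0.5797.
W_a / W_b = -0.8669 / -0.5797 = 1.495.

W_a / W_b ≈ 1.50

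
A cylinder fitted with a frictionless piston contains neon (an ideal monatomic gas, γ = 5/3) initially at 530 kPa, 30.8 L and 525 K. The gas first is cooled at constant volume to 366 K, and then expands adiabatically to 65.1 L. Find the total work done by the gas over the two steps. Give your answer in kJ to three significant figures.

Step 1 (isochoric): W = 0 (constant volume).
After step 1: P = 369.5 kPa (V unchanged).
Step 2 (adiabatic): W = (P₁V₁ − P₂V₂)/(γ−1) = (11380 − 6910)/0.667 = 6706 J.
W_total = 0 + 6706 = 6706 J.

W_total ≈ 6.71 kJ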